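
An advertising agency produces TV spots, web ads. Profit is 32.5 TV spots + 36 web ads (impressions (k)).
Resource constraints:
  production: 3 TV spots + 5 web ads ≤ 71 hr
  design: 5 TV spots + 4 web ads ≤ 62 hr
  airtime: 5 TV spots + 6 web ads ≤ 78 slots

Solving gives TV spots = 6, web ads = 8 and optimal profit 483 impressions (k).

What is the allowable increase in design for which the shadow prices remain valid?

Binding constraints: design, airtime. The basis is B = [[5,4],[5,6]] with det 10.
Per unit increase in design, x* moves by d = (0.6, -0.5).
The basis stays optimal until web ads reaches 0; allowable increase = 16 hr.

16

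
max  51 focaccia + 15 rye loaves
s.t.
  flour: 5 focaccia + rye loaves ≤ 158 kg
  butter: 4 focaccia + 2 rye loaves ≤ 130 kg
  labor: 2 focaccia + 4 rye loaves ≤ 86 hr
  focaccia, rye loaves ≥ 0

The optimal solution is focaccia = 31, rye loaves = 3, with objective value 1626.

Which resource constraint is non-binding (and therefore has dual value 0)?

flour: 158/158 (binding)
butter: 130/130 (binding)
labor: 74/86 (slack 12)
By complementary slackness, a constraint with positive slack has shadow price 0 → labor.

labor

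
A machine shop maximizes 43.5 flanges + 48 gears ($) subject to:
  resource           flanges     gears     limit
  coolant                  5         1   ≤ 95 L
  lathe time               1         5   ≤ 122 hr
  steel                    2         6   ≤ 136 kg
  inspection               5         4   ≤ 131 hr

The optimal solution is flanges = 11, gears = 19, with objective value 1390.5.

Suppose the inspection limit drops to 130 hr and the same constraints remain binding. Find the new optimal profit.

Check each constraint at x*: coolant 74/95 (slack 21); lathe time 106/122 (slack 16); steel 136/136 (tight); inspection 131/131 (tight).
Since coolant, lathe time are not tight, their duals are 0.
From A_Bᵀ y = c: 2·y_steel + 5·y_inspection = 43.5; 6·y_steel + 4·y_inspection = 48.
Solving: y_steel = 3, y_inspection = 7.5.
Δz = y_inspection·Δb = 7.5 × (-1) = -7.5, so new z* = 1390.5 − 7.5 = 1383.

1383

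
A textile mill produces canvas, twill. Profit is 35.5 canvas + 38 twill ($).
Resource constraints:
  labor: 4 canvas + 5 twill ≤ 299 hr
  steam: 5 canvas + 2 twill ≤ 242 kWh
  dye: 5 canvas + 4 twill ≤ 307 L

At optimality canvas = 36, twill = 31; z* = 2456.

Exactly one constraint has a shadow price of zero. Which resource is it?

dye

labor: 299/299 (binding)
steam: 242/242 (binding)
dye: 304/307 (slack 3)
By complementary slackness, a constraint with positive slack has shadow price 0 → dye.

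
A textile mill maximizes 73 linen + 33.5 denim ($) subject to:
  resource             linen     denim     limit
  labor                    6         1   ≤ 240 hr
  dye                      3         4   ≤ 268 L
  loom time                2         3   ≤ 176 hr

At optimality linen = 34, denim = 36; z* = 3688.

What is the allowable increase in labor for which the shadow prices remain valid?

Binding constraints: labor, loom time. The basis is B = [[6,1],[2,3]] with det 16.
Per unit increase in labor, x* moves by d = (0.1875, -0.125).
The basis stays optimal until denim reaches 0; allowable increase = 288 hr.

288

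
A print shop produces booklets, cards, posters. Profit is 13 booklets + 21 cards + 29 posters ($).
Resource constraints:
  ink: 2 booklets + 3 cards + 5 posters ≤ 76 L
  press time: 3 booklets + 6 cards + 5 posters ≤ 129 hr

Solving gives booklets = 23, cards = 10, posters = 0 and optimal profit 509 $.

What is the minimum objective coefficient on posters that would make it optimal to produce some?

Check each constraint at x*: ink 76/76 (tight); press time 129/129 (tight).
Dual feasibility on the basic columns requires 2·y_ink + 3·y_press time = 13, 3·y_ink + 6·y_press time = 21.
Solving: y_ink = 5, y_press time = 1.
posters enters the basis when its profit ≥ yᵀa₃ = 5·5 + 1·5 = 30.

30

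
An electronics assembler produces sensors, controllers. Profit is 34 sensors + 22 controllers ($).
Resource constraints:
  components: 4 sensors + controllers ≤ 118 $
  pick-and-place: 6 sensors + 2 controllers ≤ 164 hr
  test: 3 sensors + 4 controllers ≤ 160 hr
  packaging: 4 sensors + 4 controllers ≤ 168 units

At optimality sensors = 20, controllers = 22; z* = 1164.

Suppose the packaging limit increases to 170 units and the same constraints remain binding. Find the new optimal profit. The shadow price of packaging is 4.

Δb = 2, so new z* = 1164 + (4)·(2) = 1164 + 8 = 1172.

1172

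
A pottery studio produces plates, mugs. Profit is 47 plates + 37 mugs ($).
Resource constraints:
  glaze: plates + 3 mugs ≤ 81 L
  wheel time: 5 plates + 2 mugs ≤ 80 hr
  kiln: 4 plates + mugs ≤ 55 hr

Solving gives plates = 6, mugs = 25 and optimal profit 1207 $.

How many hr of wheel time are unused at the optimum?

wheel time used = 5·6 + 2·25 = 80; slack = 80 − 80 = 0.

0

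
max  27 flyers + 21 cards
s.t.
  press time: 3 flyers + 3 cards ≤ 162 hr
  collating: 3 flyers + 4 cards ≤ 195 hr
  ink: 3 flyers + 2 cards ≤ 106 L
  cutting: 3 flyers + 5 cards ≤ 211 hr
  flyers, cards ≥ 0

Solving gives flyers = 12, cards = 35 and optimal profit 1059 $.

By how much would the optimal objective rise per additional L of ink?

8

Check each constraint at x*: press time 141/162 (slack 21); collating 176/195 (slack 19); ink 106/106 (tight); cutting 211/211 (tight).
Slack constraints have shadow price 0 (complementary slackness).
The binding rows give the dual system: 3·y_ink + 3·y_cutting = 27 and 2·y_ink + 5·y_cutting = 21.
This yields shadow prices y_ink = 8, y_cutting = 1.
Shadow price of ink = 8.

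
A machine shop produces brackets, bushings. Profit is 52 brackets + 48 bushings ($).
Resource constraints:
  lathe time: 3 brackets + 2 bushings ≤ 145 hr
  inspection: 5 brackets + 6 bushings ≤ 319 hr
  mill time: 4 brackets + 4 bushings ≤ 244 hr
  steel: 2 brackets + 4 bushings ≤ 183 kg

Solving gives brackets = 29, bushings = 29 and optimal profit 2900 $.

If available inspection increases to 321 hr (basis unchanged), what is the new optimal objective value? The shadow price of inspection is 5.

Δb = 2, so new z* = 2900 + (5)·(2) = 2900 + 10 = 2910.

2910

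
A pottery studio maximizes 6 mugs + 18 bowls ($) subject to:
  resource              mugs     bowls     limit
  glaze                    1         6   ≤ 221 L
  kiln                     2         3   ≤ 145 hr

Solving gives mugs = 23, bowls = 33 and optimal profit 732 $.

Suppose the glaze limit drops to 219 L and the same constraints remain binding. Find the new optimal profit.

728

Both glaze and kiln are binding at x*.
The binding rows give the dual system: 1·y_glaze + 2·y_kiln = 6 and 6·y_glaze + 3·y_kiln = 18.
→ y_glaze = 2 and y_kiln = 2.
Δz = y_glaze·Δb = 2 × (-2) = -4, so new z* = 732 − 4 = 728.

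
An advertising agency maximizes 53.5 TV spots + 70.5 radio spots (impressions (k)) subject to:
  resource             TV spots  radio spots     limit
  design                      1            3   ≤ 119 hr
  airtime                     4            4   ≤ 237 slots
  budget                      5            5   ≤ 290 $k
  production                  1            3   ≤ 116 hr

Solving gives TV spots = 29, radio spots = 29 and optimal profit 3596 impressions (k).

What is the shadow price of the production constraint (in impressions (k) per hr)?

At the optimum: design uses 116 of 119 (slack = 3); airtime uses 232 of 237 (slack = 5); budget uses 290 of 290 (binding); production uses 116 of 116 (binding).
Slack constraints have shadow price 0 (complementary slackness).
The binding rows give the dual system: 5·y_budget + 1·y_production = 53.5 and 5·y_budget + 3·y_production = 70.5.
→ y_budget = 9 and y_production = 8.5.
Shadow price of production = 8.5.

8.5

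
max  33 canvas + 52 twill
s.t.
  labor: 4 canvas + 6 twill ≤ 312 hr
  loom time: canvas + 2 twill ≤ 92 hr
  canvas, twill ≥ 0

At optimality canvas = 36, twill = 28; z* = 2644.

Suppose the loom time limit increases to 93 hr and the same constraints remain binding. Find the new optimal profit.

2649

Check each constraint at x*: labor 312/312 (tight); loom time 92/92 (tight).
From A_Bᵀ y = c: 4·y_labor + 1·y_loom time = 33; 6·y_labor + 2·y_loom time = 52.
→ y_labor = 7 and y_loom time = 5.
Δz = y_loom time·Δb = 5 × (1) = 5, so new z* = 2644 + 5 = 2649.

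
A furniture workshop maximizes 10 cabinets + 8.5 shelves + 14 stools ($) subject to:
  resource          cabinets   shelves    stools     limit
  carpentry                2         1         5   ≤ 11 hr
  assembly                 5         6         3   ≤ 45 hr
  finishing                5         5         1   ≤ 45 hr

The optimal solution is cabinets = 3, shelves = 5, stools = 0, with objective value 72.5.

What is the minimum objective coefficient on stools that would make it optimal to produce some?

15.5

Binding: carpentry and assembly. Non-binding: finishing (5 unused).
By complementary slackness, y = 0 for the non-binding constraint.
Dual feasibility on the basic columns requires 2·y_carpentry + 5·y_assembly = 10, 1·y_carpentry + 6·y_assembly = 8.5.
Solving: y_carpentry = 2.5, y_assembly = 1.
stools enters the basis when its profit ≥ yᵀa₃ = 2.5·5 + 1·3 = 15.5.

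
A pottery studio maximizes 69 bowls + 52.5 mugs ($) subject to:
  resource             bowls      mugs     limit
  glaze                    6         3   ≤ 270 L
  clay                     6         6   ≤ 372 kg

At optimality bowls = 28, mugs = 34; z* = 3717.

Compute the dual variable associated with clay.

Check each constraint at x*: glaze 270/270 (tight); clay 372/372 (tight).
Dual feasibility on the basic columns requires 6·y_glaze + 6·y_clay = 69, 3·y_glaze + 6·y_clay = 52.5.
→ y_glaze = 5.5 and y_clay = 6.
Shadow price of clay = 6.

6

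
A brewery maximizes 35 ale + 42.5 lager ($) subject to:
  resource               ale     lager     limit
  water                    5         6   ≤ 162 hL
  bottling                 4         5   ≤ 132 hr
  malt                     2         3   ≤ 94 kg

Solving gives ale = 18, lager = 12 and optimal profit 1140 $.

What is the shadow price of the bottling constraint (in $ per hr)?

Check each constraint at x*: water 162/162 (tight); bottling 132/132 (tight); malt 72/94 (slack 22).
Since malt is not tight, its dual is 0.
The binding rows give the dual system: 5·y_water + 4·y_bottling = 35 and 6·y_water + 5·y_bottling = 42.5.
Solving: y_water = 5, y_bottling = 2.5.
Shadow price of bottling = 2.5.

2.5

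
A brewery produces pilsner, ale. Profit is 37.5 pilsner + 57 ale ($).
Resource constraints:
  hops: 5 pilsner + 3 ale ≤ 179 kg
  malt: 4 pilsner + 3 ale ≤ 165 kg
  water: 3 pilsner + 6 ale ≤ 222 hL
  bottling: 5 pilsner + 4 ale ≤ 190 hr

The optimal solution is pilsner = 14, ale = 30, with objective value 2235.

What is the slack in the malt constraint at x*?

malt used = 4·14 + 3·30 = 146; slack = 165 − 146 = 19.

19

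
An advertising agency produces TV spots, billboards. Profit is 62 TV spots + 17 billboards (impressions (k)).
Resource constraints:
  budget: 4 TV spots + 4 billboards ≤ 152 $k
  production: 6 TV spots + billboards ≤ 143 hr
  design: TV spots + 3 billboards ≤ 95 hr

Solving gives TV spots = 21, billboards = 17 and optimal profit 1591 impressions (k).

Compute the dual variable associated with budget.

2

Binding: budget and production. Non-binding: design (23 unused).
Since design is not tight, its dual is 0.
Dual feasibility on the basic columns requires 4·y_budget + 6·y_production = 62, 4·y_budget + 1·y_production = 17.
This yields shadow prices y_budget = 2, y_production = 9.
Shadow price of budget = 2.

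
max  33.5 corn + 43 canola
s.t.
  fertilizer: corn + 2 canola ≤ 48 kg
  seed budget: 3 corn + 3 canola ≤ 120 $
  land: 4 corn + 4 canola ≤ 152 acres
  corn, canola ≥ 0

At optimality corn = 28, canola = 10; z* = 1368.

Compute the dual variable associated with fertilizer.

9.5

Binding: fertilizer and land. Non-binding: seed budget (6 unused).
Slack constraints have shadow price 0 (complementary slackness).
From A_Bᵀ y = c: 1·y_fertilizer + 4·y_land = 33.5; 2·y_fertilizer + 4·y_land = 43.
Solving: y_fertilizer = 9.5, y_land = 6.
Shadow price of fertilizer = 9.5.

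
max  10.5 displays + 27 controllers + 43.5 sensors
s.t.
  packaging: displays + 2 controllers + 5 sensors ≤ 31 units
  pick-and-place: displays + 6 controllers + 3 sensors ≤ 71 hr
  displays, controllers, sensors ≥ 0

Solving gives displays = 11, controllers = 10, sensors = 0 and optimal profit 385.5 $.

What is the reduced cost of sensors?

At the optimum: packaging uses 31 of 31 (binding); pick-and-place uses 71 of 71 (binding).
From A_Bᵀ y = c: 1·y_packaging + 1·y_pick-and-place = 10.5; 2·y_packaging + 6·y_pick-and-place = 27.
→ y_packaging = 9 and y_pick-and-place = 1.5.
Reduced cost of sensors: c₃ − yᵀa₃ = 43.5 − (9·5 + 1.5·3) = 43.5 − 49.5 = -6.

-6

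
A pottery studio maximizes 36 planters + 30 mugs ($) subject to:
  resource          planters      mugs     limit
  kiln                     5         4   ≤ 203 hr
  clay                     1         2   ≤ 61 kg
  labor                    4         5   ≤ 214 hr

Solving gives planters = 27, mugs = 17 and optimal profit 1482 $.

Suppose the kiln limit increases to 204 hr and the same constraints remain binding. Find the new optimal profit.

Check each constraint at x*: kiln 203/203 (tight); clay 61/61 (tight); labor 193/214 (slack 21).
By complementary slackness, y = 0 for the non-binding constraint.
Dual feasibility on the basic columns requires 5·y_kiln + 1·y_clay = 36, 4·y_kiln + 2·y_clay = 30.
→ y_kiln = 7 and y_clay = 1.
Δz = y_kiln·Δb = 7 × (1) = 7, so new z* = 1482 + 7 = 1489.

1489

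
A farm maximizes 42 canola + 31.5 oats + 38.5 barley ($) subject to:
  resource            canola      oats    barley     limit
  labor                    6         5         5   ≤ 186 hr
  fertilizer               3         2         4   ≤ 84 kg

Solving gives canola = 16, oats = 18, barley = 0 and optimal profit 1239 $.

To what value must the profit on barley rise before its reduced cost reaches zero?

Both labor and fertilizer are binding at x*.
The binding rows give the dual system: 6·y_labor + 3·y_fertilizer = 42 and 5·y_labor + 2·y_fertilizer = 31.5.
This yields shadow prices y_labor = 3.5, y_fertilizer = 7.
barley enters the basis when its profit ≥ yᵀa₃ = 3.5·5 + 7·4 = 45.5.

45.5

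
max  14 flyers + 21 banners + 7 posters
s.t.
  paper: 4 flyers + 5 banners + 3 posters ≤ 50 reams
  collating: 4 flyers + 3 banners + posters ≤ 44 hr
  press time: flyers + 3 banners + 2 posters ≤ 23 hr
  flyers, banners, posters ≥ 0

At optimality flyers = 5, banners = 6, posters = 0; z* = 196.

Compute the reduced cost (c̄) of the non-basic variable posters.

Check each constraint at x*: paper 50/50 (tight); collating 38/44 (slack 6); press time 23/23 (tight).
Since collating is not tight, its dual is 0.
From A_Bᵀ y = c: 4·y_paper + 1·y_press time = 14; 5·y_paper + 3·y_press time = 21.
→ y_paper = 3 and y_press time = 2.
Reduced cost of posters: c₃ − yᵀa₃ = 7 − (3·3 + 2·2) = 7 − 13 = -6.

-6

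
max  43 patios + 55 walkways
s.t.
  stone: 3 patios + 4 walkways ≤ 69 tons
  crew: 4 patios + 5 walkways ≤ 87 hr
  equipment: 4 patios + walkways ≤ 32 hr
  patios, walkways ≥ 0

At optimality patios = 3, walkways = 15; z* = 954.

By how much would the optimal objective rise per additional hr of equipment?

At the optimum: stone uses 69 of 69 (binding); crew uses 87 of 87 (binding); equipment uses 27 of 32 (slack = 5).
Slack constraints have shadow price 0 (complementary slackness).
Dual feasibility on the basic columns requires 3·y_stone + 4·y_crew = 43, 4·y_stone + 5·y_crew = 55.
This yields shadow prices y_stone = 5, y_crew = 7.
Shadow price of equipment = 0.

0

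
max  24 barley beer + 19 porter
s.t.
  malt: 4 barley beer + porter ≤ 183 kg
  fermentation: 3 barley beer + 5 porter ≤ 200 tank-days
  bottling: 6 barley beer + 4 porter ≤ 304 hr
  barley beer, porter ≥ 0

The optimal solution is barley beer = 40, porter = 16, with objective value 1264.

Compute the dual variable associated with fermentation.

1

Check each constraint at x*: malt 176/183 (slack 7); fermentation 200/200 (tight); bottling 304/304 (tight).
By complementary slackness, y = 0 for the non-binding constraint.
Dual feasibility on the basic columns requires 3·y_fermentation + 6·y_bottling = 24, 5·y_fermentation + 4·y_bottling = 19.
Solving: y_fermentation = 1, y_bottling = 3.5.
Shadow price of fermentation = 1.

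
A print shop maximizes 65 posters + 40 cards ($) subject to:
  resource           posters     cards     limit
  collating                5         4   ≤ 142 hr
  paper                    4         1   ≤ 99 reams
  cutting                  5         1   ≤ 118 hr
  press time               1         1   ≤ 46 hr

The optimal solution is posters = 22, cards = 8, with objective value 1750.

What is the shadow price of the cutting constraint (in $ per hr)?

4

At the optimum: collating uses 142 of 142 (binding); paper uses 96 of 99 (slack = 3); cutting uses 118 of 118 (binding); press time uses 30 of 46 (slack = 16).
By complementary slackness, y = 0 for the non-binding constraints.
The binding rows give the dual system: 5·y_collating + 5·y_cutting = 65 and 4·y_collating + 1·y_cutting = 40.
Solving: y_collating = 9, y_cutting = 4.
Shadow price of cutting = 4.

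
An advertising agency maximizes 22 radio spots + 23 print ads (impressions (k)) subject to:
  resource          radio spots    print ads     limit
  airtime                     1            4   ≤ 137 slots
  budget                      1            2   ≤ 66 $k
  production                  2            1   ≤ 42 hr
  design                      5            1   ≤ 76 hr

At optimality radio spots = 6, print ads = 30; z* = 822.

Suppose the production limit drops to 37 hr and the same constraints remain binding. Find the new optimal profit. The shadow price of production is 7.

Δb = -5, so new z* = 822 + (7)·(-5) = 822 − 35 = 787.

787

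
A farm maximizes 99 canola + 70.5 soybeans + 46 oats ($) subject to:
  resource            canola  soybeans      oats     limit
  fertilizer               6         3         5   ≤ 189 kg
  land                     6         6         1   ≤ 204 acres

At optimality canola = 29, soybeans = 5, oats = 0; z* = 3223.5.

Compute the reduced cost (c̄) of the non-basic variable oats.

At the optimum: fertilizer uses 189 of 189 (binding); land uses 204 of 204 (binding).
From A_Bᵀ y = c: 6·y_fertilizer + 6·y_land = 99; 3·y_fertilizer + 6·y_land = 70.5.
Solving: y_fertilizer = 9.5, y_land = 7.
Reduced cost of oats: c₃ − yᵀa₃ = 46 − (9.5·5 + 7·1) = 46 − 54.5 = -8.5.

-8.5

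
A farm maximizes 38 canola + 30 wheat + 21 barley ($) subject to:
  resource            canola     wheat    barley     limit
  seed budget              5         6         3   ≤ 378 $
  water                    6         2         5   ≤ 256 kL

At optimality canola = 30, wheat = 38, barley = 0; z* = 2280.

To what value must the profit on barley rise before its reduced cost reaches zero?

At the optimum: seed budget uses 378 of 378 (binding); water uses 256 of 256 (binding).
The binding rows give the dual system: 5·y_seed budget + 6·y_water = 38 and 6·y_seed budget + 2·y_water = 30.
Solving: y_seed budget = 4, y_water = 3.
barley enters the basis when its profit ≥ yᵀa₃ = 4·3 + 3·5 = 27.

27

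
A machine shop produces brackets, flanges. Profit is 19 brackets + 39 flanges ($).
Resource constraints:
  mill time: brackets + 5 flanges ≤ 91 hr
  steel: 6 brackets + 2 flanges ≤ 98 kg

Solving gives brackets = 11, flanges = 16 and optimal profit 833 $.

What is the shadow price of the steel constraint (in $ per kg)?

2

At the optimum: mill time uses 91 of 91 (binding); steel uses 98 of 98 (binding).
The binding rows give the dual system: 1·y_mill time + 6·y_steel = 19 and 5·y_mill time + 2·y_steel = 39.
→ y_mill time = 7 and y_steel = 2.
Shadow price of steel = 2.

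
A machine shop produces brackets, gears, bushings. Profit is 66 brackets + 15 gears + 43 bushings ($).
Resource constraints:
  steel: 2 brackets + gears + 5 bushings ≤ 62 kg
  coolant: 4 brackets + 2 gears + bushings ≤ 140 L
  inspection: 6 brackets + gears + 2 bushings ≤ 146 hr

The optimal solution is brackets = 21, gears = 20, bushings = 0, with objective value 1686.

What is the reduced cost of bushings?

Binding: steel and inspection. Non-binding: coolant (16 unused).
Since coolant is not tight, its dual is 0.
From A_Bᵀ y = c: 2·y_steel + 6·y_inspection = 66; 1·y_steel + 1·y_inspection = 15.
This yields shadow prices y_steel = 6, y_inspection = 9.
Reduced cost of bushings: c₃ − yᵀa₃ = 43 − (6·5 + 9·2) = 43 − 48 = -5.

-5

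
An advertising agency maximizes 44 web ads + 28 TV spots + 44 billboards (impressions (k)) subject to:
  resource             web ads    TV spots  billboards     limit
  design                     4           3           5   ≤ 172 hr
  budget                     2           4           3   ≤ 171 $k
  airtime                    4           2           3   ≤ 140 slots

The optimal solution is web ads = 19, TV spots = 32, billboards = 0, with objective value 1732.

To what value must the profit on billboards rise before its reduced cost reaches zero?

Binding: design and airtime. Non-binding: budget (5 unused).
By complementary slackness, y = 0 for the non-binding constraint.
The binding rows give the dual system: 4·y_design + 4·y_airtime = 44 and 3·y_design + 2·y_airtime = 28.
This yields shadow prices y_design = 6, y_airtime = 5.
billboards enters the basis when its profit ≥ yᵀa₃ = 6·5 + 5·3 = 45.

45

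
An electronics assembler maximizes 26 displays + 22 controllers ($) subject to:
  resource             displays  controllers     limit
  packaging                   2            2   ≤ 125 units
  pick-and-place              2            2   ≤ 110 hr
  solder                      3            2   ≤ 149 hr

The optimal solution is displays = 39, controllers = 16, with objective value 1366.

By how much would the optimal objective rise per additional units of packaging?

0

Binding: pick-and-place and solder. Non-binding: packaging (15 unused).
By complementary slackness, y = 0 for the non-binding constraint.
From A_Bᵀ y = c: 2·y_pick-and-place + 3·y_solder = 26; 2·y_pick-and-place + 2·y_solder = 22.
Solving: y_pick-and-place = 7, y_solder = 4.
Shadow price of packaging = 0.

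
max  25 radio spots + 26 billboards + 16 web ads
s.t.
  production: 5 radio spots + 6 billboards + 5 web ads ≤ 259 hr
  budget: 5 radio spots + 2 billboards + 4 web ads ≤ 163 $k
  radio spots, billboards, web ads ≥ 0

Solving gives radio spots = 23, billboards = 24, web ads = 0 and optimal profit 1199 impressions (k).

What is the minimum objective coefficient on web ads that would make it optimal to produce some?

At the optimum: production uses 259 of 259 (binding); budget uses 163 of 163 (binding).
Dual feasibility on the basic columns requires 5·y_production + 5·y_budget = 25, 6·y_production + 2·y_budget = 26.
This yields shadow prices y_production = 4, y_budget = 1.
web ads enters the basis when its profit ≥ yᵀa₃ = 4·5 + 1·4 = 24.

24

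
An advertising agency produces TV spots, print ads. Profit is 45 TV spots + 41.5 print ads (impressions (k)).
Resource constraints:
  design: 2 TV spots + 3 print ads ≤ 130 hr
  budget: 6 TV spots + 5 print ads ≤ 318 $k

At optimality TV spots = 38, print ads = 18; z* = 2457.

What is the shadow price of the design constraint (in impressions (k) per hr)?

Both design and budget are binding at x*.
From A_Bᵀ y = c: 2·y_design + 6·y_budget = 45; 3·y_design + 5·y_budget = 41.5.
Solving: y_design = 3, y_budget = 6.5.
Shadow price of design = 3.

3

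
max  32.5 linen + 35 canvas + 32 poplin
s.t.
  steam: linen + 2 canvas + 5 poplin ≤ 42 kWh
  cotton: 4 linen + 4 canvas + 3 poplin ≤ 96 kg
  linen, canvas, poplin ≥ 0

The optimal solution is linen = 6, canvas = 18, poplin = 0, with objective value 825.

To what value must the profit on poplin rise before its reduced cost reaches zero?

35

Both steam and cotton are binding at x*.
Dual feasibility on the basic columns requires 1·y_steam + 4·y_cotton = 32.5, 2·y_steam + 4·y_cotton = 35.
This yields shadow prices y_steam = 2.5, y_cotton = 7.5.
poplin enters the basis when its profit ≥ yᵀa₃ = 2.5·5 + 7.5·3 = 35.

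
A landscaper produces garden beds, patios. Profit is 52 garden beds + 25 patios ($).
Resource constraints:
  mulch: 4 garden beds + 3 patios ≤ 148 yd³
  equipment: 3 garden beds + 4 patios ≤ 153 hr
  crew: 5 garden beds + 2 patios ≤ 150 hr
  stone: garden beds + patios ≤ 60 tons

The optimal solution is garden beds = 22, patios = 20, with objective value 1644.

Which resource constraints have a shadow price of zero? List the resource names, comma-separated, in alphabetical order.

equipment, stone

mulch: 148/148 (binding)
equipment: 146/153 (slack 7)
crew: 150/150 (binding)
stone: 42/60 (slack 18)
By complementary slackness, a constraint with positive slack has shadow price 0 → equipment, stone.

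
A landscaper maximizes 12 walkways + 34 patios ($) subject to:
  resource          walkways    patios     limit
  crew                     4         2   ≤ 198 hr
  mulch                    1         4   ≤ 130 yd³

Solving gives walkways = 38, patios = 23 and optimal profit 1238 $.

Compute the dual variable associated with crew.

At the optimum: crew uses 198 of 198 (binding); mulch uses 130 of 130 (binding).
From A_Bᵀ y = c: 4·y_crew + 1·y_mulch = 12; 2·y_crew + 4·y_mulch = 34.
This yields shadow prices y_crew = 1, y_mulch = 8.
Shadow price of crew = 1.

1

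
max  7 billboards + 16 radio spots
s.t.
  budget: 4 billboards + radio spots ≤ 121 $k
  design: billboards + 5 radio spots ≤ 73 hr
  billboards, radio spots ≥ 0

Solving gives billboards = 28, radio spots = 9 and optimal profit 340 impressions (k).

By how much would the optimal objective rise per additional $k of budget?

At the optimum: budget uses 121 of 121 (binding); design uses 73 of 73 (binding).
Dual feasibility on the basic columns requires 4·y_budget + 1·y_design = 7, 1·y_budget + 5·y_design = 16.
Solving: y_budget = 1, y_design = 3.
Shadow price of budget = 1.

1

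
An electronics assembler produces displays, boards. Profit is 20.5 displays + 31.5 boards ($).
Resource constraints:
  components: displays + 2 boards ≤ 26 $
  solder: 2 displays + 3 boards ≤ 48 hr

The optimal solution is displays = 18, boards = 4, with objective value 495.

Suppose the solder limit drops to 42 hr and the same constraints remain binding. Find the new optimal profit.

438

Both components and solder are binding at x*.
From A_Bᵀ y = c: 1·y_components + 2·y_solder = 20.5; 2·y_components + 3·y_solder = 31.5.
This yields shadow prices y_components = 1.5, y_solder = 9.5.
Δz = y_solder·Δb = 9.5 × (-6) = -57, so new z* = 495 − 57 = 438.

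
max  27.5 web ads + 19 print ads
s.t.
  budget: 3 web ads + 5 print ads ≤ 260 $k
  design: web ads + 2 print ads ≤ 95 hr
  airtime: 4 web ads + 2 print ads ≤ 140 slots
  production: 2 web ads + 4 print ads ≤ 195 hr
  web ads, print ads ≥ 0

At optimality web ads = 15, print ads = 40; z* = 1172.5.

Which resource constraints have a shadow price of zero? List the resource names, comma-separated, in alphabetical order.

budget: 245/260 (slack 15)
design: 95/95 (binding)
airtime: 140/140 (binding)
production: 190/195 (slack 5)
By complementary slackness, a constraint with positive slack has shadow price 0 → budget, production.

budget, production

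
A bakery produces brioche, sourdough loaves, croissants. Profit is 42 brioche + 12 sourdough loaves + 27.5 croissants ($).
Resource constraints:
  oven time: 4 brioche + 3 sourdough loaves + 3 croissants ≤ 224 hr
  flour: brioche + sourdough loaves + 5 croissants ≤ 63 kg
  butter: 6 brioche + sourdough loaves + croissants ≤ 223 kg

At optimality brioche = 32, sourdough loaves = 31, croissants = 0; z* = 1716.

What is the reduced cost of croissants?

Binding: flour and butter. Non-binding: oven time (3 unused).
Since oven time is not tight, its dual is 0.
From A_Bᵀ y = c: 1·y_flour + 6·y_butter = 42; 1·y_flour + 1·y_butter = 12.
This yields shadow prices y_flour = 6, y_butter = 6.
Reduced cost of croissants: c₃ − yᵀa₃ = 27.5 − (6·5 + 6·1) = 27.5 − 36 = -8.5.

-8.5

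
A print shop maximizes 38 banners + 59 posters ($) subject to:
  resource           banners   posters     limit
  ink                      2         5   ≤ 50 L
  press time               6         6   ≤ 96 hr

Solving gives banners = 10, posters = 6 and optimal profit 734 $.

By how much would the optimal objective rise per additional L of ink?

7

At the optimum: ink uses 50 of 50 (binding); press time uses 96 of 96 (binding).
From A_Bᵀ y = c: 2·y_ink + 6·y_press time = 38; 5·y_ink + 6·y_press time = 59.
This yields shadow prices y_ink = 7, y_press time = 4.
Shadow price of ink = 7.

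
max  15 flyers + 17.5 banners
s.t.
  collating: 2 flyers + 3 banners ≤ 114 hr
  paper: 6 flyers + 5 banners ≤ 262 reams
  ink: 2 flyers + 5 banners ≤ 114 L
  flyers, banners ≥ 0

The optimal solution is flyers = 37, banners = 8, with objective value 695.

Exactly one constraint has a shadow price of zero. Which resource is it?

collating

collating: 98/114 (slack 16)
paper: 262/262 (binding)
ink: 114/114 (binding)
By complementary slackness, a constraint with positive slack has shadow price 0 → collating.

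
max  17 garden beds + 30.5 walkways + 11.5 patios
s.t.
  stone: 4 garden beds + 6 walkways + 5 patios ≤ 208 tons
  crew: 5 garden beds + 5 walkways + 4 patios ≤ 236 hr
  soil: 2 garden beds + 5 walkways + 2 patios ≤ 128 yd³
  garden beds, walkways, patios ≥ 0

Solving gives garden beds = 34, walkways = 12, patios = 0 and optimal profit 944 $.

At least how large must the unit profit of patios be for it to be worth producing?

Binding: stone and soil. Non-binding: crew (6 unused).
Slack constraints have shadow price 0 (complementary slackness).
The binding rows give the dual system: 4·y_stone + 2·y_soil = 17 and 6·y_stone + 5·y_soil = 30.5.
Solving: y_stone = 3, y_soil = 2.5.
patios enters the basis when its profit ≥ yᵀa₃ = 3·5 + 2.5·2 = 20.

20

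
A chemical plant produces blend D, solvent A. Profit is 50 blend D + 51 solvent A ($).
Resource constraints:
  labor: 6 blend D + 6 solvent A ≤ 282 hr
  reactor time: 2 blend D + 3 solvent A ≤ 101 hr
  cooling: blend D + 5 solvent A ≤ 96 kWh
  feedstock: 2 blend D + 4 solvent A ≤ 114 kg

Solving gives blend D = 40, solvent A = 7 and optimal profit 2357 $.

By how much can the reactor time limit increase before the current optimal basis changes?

Binding constraints: labor, reactor time. The basis is B = [[6,6],[2,3]] with det 6.
Per unit increase in reactor time, x* moves by d = (-1, 1).
The basis stays optimal until feedstock becomes binding; allowable increase = 3 hr.

3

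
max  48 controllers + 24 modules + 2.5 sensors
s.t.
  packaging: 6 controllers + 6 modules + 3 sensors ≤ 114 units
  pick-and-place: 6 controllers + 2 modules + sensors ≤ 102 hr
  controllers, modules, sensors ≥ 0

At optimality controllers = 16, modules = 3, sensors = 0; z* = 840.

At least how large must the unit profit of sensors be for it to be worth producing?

12

Both packaging and pick-and-place are binding at x*.
The binding rows give the dual system: 6·y_packaging + 6·y_pick-and-place = 48 and 6·y_packaging + 2·y_pick-and-place = 24.
Solving: y_packaging = 2, y_pick-and-place = 6.
sensors enters the basis when its profit ≥ yᵀa₃ = 2·3 + 6·1 = 12.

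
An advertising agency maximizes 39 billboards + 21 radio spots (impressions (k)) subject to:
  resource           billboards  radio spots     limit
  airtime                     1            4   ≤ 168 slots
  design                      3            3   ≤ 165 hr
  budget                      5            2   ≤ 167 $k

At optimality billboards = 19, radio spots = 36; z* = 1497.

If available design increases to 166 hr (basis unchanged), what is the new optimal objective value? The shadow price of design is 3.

Δb = 1, so new z* = 1497 + (3)·(1) = 1497 + 3 = 1500.

1500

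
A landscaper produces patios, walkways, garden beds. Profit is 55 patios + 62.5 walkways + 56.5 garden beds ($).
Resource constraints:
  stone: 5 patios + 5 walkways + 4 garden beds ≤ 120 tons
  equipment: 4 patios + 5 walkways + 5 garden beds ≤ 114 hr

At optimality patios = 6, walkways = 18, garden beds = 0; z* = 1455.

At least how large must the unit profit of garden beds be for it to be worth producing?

57.5

Check each constraint at x*: stone 120/120 (tight); equipment 114/114 (tight).
The binding rows give the dual system: 5·y_stone + 4·y_equipment = 55 and 5·y_stone + 5·y_equipment = 62.5.
Solving: y_stone = 5, y_equipment = 7.5.
garden beds enters the basis when its profit ≥ yᵀa₃ = 5·4 + 7.5·5 = 57.5.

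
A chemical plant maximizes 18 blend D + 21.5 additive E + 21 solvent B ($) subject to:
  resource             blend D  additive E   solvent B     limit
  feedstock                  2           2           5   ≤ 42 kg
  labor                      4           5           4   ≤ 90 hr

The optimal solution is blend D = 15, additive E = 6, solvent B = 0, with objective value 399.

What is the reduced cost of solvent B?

Check each constraint at x*: feedstock 42/42 (tight); labor 90/90 (tight).
The binding rows give the dual system: 2·y_feedstock + 4·y_labor = 18 and 2·y_feedstock + 5·y_labor = 21.5.
Solving: y_feedstock = 2, y_labor = 3.5.
Reduced cost of solvent B: c₃ − yᵀa₃ = 21 − (2·5 + 3.5·4) = 21 − 24 = -3.

-3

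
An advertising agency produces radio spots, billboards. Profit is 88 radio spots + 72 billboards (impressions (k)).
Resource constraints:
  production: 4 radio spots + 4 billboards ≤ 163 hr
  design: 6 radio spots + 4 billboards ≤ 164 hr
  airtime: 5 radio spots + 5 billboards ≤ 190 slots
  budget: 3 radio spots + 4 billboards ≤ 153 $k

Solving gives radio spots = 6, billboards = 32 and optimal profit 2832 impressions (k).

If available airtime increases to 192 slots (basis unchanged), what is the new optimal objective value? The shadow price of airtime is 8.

2848

Δb = 2, so new z* = 2832 + (8)·(2) = 2832 + 16 = 2848.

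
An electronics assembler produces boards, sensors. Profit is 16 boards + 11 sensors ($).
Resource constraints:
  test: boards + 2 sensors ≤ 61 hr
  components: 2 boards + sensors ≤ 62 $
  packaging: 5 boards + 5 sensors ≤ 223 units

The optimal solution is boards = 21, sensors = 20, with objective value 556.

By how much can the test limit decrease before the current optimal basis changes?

Binding constraints: test, components. The basis is B = [[1,2],[2,1]] with det -3.
Per unit decrease in test, x* moves by d = (0.3333, -0.6667).
The basis stays optimal until sensors reaches 0; allowable decrease = 30 hr.

30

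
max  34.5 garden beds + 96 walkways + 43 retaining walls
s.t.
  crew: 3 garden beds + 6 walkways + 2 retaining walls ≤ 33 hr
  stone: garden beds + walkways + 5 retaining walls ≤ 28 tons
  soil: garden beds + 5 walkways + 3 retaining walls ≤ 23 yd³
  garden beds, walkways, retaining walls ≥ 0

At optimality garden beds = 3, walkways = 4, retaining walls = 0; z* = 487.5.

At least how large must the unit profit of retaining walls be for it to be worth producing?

Check each constraint at x*: crew 33/33 (tight); stone 7/28 (slack 21); soil 23/23 (tight).
Since stone is not tight, its dual is 0.
The binding rows give the dual system: 3·y_crew + 1·y_soil = 34.5 and 6·y_crew + 5·y_soil = 96.
→ y_crew = 8.5 and y_soil = 9.
retaining walls enters the basis when its profit ≥ yᵀa₃ = 8.5·2 + 9·3 = 44.

44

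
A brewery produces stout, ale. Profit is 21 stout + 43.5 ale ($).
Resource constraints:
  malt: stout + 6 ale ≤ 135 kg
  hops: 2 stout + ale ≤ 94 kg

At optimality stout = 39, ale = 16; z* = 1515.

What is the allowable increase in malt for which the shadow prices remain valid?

Binding constraints: malt, hops. The basis is B = [[1,6],[2,1]] with det -11.
Per unit increase in malt, x* moves by d = (-0.0909, 0.1818).
The basis stays optimal until stout reaches 0; allowable increase = 429 kg.

429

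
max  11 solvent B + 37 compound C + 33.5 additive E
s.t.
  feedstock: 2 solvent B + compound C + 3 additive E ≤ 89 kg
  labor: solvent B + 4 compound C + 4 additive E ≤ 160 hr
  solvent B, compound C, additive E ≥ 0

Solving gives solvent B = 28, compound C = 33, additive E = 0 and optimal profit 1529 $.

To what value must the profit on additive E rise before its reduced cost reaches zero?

At the optimum: feedstock uses 89 of 89 (binding); labor uses 160 of 160 (binding).
The binding rows give the dual system: 2·y_feedstock + 1·y_labor = 11 and 1·y_feedstock + 4·y_labor = 37.
→ y_feedstock = 1 and y_labor = 9.
additive E enters the basis when its profit ≥ yᵀa₃ = 1·3 + 9·4 = 39.

39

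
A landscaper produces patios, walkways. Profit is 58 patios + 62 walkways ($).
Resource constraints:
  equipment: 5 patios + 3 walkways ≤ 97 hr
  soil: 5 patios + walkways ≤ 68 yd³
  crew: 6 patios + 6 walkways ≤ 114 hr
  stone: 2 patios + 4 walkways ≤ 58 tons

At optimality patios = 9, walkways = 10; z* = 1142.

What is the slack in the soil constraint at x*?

soil used = 5·9 + 1·10 = 55; slack = 68 − 55 = 13.

13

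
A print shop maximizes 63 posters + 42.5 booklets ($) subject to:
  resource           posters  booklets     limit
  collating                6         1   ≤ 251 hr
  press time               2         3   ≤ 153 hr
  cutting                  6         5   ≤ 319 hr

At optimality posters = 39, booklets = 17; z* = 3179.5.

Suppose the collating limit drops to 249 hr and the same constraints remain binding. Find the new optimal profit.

Check each constraint at x*: collating 251/251 (tight); press time 129/153 (slack 24); cutting 319/319 (tight).
By complementary slackness, y = 0 for the non-binding constraint.
From A_Bᵀ y = c: 6·y_collating + 6·y_cutting = 63; 1·y_collating + 5·y_cutting = 42.5.
→ y_collating = 2.5 and y_cutting = 8.
Δz = y_collating·Δb = 2.5 × (-2) = -5, so new z* = 3179.5 − 5 = 3174.5.

3174.5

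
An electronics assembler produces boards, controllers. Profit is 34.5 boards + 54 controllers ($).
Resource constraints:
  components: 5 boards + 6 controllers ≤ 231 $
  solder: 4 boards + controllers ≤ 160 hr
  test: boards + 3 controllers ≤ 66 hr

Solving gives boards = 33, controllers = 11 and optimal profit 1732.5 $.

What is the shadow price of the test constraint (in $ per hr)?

7

Binding: components and test. Non-binding: solder (17 unused).
Slack constraints have shadow price 0 (complementary slackness).
Dual feasibility on the basic columns requires 5·y_components + 1·y_test = 34.5, 6·y_components + 3·y_test = 54.
This yields shadow prices y_components = 5.5, y_test = 7.
Shadow price of test = 7.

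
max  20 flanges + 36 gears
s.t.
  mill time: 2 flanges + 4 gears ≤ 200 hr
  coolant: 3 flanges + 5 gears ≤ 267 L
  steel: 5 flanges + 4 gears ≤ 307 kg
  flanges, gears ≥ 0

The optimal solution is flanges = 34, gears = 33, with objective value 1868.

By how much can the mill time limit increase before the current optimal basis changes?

13.6

Binding constraints: mill time, coolant. The basis is B = [[2,4],[3,5]] with det -2.
Per unit increase in mill time, x* moves by d = (-2.5, 1.5).
The basis stays optimal until flanges reaches 0; allowable increase = 13.6 hr.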